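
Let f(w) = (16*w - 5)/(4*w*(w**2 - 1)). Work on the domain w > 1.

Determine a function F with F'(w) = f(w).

Factor the denominator (4*w*(w - 1)*(w + 1)) and decompose: f = -21/(8*(w + 1)) + 11/(8*(w - 1)) + 5/(4*w); each piece integrates to a log, atan, or power term.
Check: d/dw[5*log(w)/4 + 11*log(w - 1)/8 - 21*log(w + 1)/8] = (16*w - 5)/(4*w**3 - 4*w), which equals f(w).

An antiderivative is F(w) = 5*log(w)/4 + 11*log(w - 1)/8 - 21*log(w + 1)/8.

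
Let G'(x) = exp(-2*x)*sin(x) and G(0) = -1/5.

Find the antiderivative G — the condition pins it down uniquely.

Any candidate G(x) must reproduce the stated G'(x) exactly.
A general antiderivative is -2*exp(-2*x)*sin(x)/5 - exp(-2*x)*cos(x)/5 + C.
The condition gives C = -1/5 - (-1/5) = 0.
So G(x) = (-2*sin(x) - cos(x))*exp(-2*x)/5.
Check: d/dx[(-2*sin(x) - cos(x))*exp(-2*x)/5] = exp(-2*x)*sin(x) = G'(x).

G(x) = (-2*sin(x) - cos(x))*exp(-2*x)/5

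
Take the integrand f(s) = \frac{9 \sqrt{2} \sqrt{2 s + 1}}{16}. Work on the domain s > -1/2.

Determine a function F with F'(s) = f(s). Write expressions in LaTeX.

An antiderivative is F(s) = \frac{3 s \sqrt{s + \frac{1}{2}}}{4} + \frac{3 \sqrt{s + \frac{1}{2}}}{8}.

Check any antiderivative F(s) by computing F'(s) and comparing it with f(s).
Check: d/ds[\frac{3 s \sqrt{s + \frac{1}{2}}}{4} + \frac{3 \sqrt{s + \frac{1}{2}}}{8}] = \frac{\sqrt{2} \left(18 s + 9\right)}{16 \sqrt{2 s + 1}}, which equals f(s).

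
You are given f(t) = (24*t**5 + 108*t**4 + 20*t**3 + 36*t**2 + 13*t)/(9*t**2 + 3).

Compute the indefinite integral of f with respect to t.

A candidate is checked by its d/dt: the result must match f(t).
Check: d/dt[2*t**4/3 + 4*t**3 + 2*t**2/3 + log(t**2 + 1/3)/2] = (24*t**5 + 108*t**4 + 20*t**3 + 36*t**2 + 13*t)/(9*t**2 + 3) = f(t).

F(t) = 2*t**4/3 + 4*t**3 + 2*t**2/3 + log(t**2 + 1/3)/2 + C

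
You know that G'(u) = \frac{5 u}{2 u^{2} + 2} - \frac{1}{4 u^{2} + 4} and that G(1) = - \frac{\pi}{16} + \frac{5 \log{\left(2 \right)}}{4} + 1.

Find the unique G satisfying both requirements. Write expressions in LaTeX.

The integrand splits into summands that can be handled one at a time.
A general antiderivative is \frac{5 \log{\left(u^{2} + 1 \right)}}{4} - \frac{\operatorname{atan}{\left(u \right)}}{4} + C.
The condition gives C = - \frac{\pi}{16} + \frac{5 \log{\left(2 \right)}}{4} + 1 - (- \frac{\pi}{16} + \frac{5 \log{\left(2 \right)}}{4}) = 1.
So G(u) = \frac{5 \log{\left(u^{2} + 1 \right)}}{4} - \frac{\operatorname{atan}{\left(u \right)}}{4} + 1.
Check: d/du[\frac{5 \log{\left(u^{2} + 1 \right)}}{4} - \frac{\operatorname{atan}{\left(u \right)}}{4} + 1] = \frac{10 u - 1}{4 u^{2} + 4}, which equals G'(u).

G(u) = \frac{5 \log{\left(u^{2} + 1 \right)}}{4} - \frac{\operatorname{atan}{\left(u \right)}}{4} + 1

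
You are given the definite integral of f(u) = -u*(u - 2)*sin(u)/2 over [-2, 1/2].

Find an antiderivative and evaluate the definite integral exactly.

Any candidate F(u) must reproduce f(u) exactly when differentiated.
F(u) = u**2*cos(u)/2 - u*sin(u) - u*cos(u) + sin(u) - cos(u) is an antiderivative of f.
Check: d/du[u**2*cos(u)/2 - u*sin(u) - u*cos(u) + sin(u) - cos(u)] = -u**2*sin(u)/2 + u*sin(u), which equals f(u).
F(1/2) = -11*cos(1/2)/8 + sin(1/2)/2; F(-2) = -3*sin(2) + 3*cos(2).
Integral = F(1/2) - F(-2) = -11*cos(1/2)/8 + sin(1/2)/2 - 3*cos(2) + 3*sin(2).

Antiderivative: F(u) = u**2*cos(u)/2 - u*sin(u) - u*cos(u) + sin(u) - cos(u); value = -11*cos(1/2)/8 + sin(1/2)/2 - 3*cos(2) + 3*sin(2)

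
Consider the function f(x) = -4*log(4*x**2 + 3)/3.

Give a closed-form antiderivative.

Whatever form F(x) takes, F'(x) = f(x) is non-negotiable.
Check: d/dx[-4*x*log(4*x**2 + 3)/3 + 8*x/3 - 4*sqrt(3)*atan(2*sqrt(3)*x/3)/3] = -4*log(4*x**2 + 3)/3 = f(x).

An antiderivative is F(x) = -4*x*log(4*x**2 + 3)/3 + 8*x/3 - 4*sqrt(3)*atan(2*sqrt(3)*x/3)/3.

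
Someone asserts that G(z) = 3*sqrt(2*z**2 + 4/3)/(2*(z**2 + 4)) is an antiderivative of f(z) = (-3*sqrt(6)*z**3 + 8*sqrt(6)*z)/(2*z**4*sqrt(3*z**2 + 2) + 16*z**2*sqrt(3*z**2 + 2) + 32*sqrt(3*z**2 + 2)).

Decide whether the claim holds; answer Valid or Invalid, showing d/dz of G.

d/dz[G] = (-9*sqrt(2)*z**3 + 24*sqrt(2)*z)/(2*sqrt(3)*z**4*sqrt(3*z**2 + 2) + 16*sqrt(3)*z**2*sqrt(3*z**2 + 2) + 32*sqrt(3)*sqrt(3*z**2 + 2))
This equals f(z) exactly, so the claim holds.

Valid - differentiating G returns exactly f.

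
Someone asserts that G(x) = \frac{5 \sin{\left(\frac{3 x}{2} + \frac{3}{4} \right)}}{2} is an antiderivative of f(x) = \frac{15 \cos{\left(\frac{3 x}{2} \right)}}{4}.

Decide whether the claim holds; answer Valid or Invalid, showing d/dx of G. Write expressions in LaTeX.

d/dx[G] = \frac{15 \cos{\left(\frac{3 x}{2} + \frac{3}{4} \right)}}{4}
d/dx[G] - f(x) = - \frac{15 \cos{\left(\frac{3 x}{2} \right)}}{4} + \frac{15 \cos{\left(\frac{3 x}{2} + \frac{3}{4} \right)}}{4} != 0.

Invalid: d/dx[G] - f = - \frac{15 \cos{\left(\frac{3 x}{2} \right)}}{4} + \frac{15 \cos{\left(\frac{3 x}{2} + \frac{3}{4} \right)}}{4}, which is not 0.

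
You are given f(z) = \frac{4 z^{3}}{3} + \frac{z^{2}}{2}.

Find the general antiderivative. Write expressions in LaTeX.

The integrand splits into summands that can be handled one at a time.
Check: d/dz[\frac{z^{4}}{3} + \frac{z^{3}}{6}] = \frac{4 z^{3}}{3} + \frac{z^{2}}{2} = f(z).

F(z) = \frac{z^{4}}{3} + \frac{z^{3}}{6} + C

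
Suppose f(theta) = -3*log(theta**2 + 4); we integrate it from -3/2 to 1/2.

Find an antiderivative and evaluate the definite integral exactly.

Since d/dtheta undoes antidifferentiation here, F'(theta) = f(theta) is required of F(theta).
F(theta) = -3*theta*log(theta**2 + 4) + 6*theta - 12*atan(theta/2) is an antiderivative of f.
Check: d/dtheta[-3*theta*log(theta**2 + 4) + 6*theta - 12*atan(theta/2)] = -3*log(theta**2 + 4) = f(theta).
F(1/2) = -12*atan(1/4) - 3*log(17/4)/2 + 3; F(-3/2) = -9 + 12*atan(3/4) + 9*log(25/4)/2.
Integral = F(1/2) - F(-3/2) = -9*log(25/4)/2 - 12*atan(3/4) - 12*atan(1/4) - 3*log(17/4)/2 + 12.

Antiderivative: F(theta) = -3*theta*log(theta**2 + 4) + 6*theta - 12*atan(theta/2); value = -9*log(25/4)/2 - 12*atan(3/4) - 12*atan(1/4) - 3*log(17/4)/2 + 12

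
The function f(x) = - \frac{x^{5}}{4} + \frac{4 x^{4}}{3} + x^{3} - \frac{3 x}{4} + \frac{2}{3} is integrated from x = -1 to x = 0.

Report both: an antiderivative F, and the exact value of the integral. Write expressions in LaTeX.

Antiderivative: F(x) = \frac{x \left(- 5 x^{5} + 32 x^{4} + 30 x^{3} - 45 x + 80\right)}{120}; value = \frac{11}{10}

Integrate term by term and add the pieces.
F(x) = \frac{x \left(- 5 x^{5} + 32 x^{4} + 30 x^{3} - 45 x + 80\right)}{120} is an antiderivative of f.
Check: d/dx[\frac{x \left(- 5 x^{5} + 32 x^{4} + 30 x^{3} - 45 x + 80\right)}{120}] = - \frac{x^{5}}{4} + \frac{4 x^{4}}{3} + x^{3} - \frac{3 x}{4} + \frac{2}{3} = f(x).
F(0) = 0; F(-1) = - \frac{11}{10}.
Integral = F(0) - F(-1) = \frac{11}{10}.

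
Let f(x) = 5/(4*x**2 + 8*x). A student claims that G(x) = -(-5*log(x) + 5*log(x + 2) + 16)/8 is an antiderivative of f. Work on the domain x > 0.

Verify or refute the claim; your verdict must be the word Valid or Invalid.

Valid. The derivative of G reproduces f.

d/dx[G] = 5/(4*x**2 + 8*x)
This equals f(x) exactly, so the claim holds.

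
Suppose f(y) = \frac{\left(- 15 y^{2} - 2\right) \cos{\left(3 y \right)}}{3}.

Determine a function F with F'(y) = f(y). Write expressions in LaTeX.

An antiderivative is F(y) = - \frac{5 y^{2} \sin{\left(3 y \right)}}{3} - \frac{10 y \cos{\left(3 y \right)}}{9} + \frac{4 \sin{\left(3 y \right)}}{27}.

Since d/dy undoes antidifferentiation here, F'(y) = f(y) is required of F(y).
Check: d/dy[- \frac{5 y^{2} \sin{\left(3 y \right)}}{3} - \frac{10 y \cos{\left(3 y \right)}}{9} + \frac{4 \sin{\left(3 y \right)}}{27}] = - 5 y^{2} \cos{\left(3 y \right)} - \frac{2 \cos{\left(3 y \right)}}{3}, which equals f(y).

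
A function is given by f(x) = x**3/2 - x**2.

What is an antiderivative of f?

Integrate term by term and add the pieces.
Check: d/dx[x**4/8 - x**3/3] = x**3/2 - x**2 = f(x).

An antiderivative is F(x) = x**4/8 - x**3/3.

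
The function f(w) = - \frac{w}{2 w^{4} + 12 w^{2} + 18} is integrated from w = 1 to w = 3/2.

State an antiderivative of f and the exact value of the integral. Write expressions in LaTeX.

Antiderivative: F(w) = \frac{1}{4 w^{2} + 12}; value = - \frac{5}{336}

The substitution u = 4 w^{2} + 12 works: f is exactly (dF/du)*(du/dw) for that inner function.
F(w) = \frac{1}{4 w^{2} + 12} is an antiderivative of f.
Check: d/dw[\frac{1}{4 w^{2} + 12}] = - \frac{w}{2 w^{4} + 12 w^{2} + 18} = f(w).
F(3/2) = \frac{1}{21}; F(1) = \frac{1}{16}.
Integral = F(3/2) - F(1) = - \frac{5}{336}.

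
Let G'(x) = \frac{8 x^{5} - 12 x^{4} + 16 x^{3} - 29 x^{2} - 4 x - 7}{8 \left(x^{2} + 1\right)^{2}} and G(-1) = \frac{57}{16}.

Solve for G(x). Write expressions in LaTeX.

G(x) = \frac{x^{2}}{2} - \frac{3 x}{2} + \frac{5 x}{8 x^{2} + 8} + \frac{3}{2} + \frac{3}{4 x^{2} + 4}

Whatever form G(x) takes, its d/dx must return the stated G'(x).
A general antiderivative is \frac{x^{2}}{2} - \frac{3 x}{2} + \frac{\frac{5 x}{4} + \frac{3}{2}}{2 x^{2} + 2} + \frac{3}{2} + C.
The condition gives C = \frac{57}{16} - (\frac{57}{16}) = 0.
So G(x) = \frac{x^{2}}{2} - \frac{3 x}{2} + \frac{5 x}{8 x^{2} + 8} + \frac{3}{2} + \frac{3}{4 x^{2} + 4}.
Check: d/dx[\frac{x^{2}}{2} - \frac{3 x}{2} + \frac{5 x}{8 x^{2} + 8} + \frac{3}{2} + \frac{3}{4 x^{2} + 4}] = \frac{8 x^{5} - 12 x^{4} + 16 x^{3} - 29 x^{2} - 4 x - 7}{8 x^{4} + 16 x^{2} + 8}, which equals G'(x).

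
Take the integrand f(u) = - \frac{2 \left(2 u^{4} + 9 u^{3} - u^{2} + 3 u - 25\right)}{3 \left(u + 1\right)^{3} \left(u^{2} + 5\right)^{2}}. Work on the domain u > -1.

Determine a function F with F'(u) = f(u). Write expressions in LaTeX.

An antiderivative is F(u) = \frac{2 u^{2} + 6 u - 2}{3 u^{4} + 6 u^{3} + 18 u^{2} + 30 u + 15}.

For F(u) to be correct the identity F'(u) - f(u) = 0 must hold.
Check: d/du[\frac{2 u^{2} + 6 u - 2}{3 u^{4} + 6 u^{3} + 18 u^{2} + 30 u + 15}] = \frac{- 4 u^{4} - 18 u^{3} + 2 u^{2} - 6 u + 50}{3 u^{7} + 9 u^{6} + 39 u^{5} + 93 u^{4} + 165 u^{3} + 255 u^{2} + 225 u + 75}, which equals f(u).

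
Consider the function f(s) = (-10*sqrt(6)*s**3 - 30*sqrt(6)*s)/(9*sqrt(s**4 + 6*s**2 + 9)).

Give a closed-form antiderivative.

An antiderivative is F(s) = -5*sqrt(2*s**4/3 + 4*s**2 + 6)/3.

The substitution u = 2*s**4/3 + 4*s**2 + 6 works: f is exactly (dF/du)*(du/ds) for that inner function.
Check: d/ds[-5*sqrt(2*s**4/3 + 4*s**2 + 6)/3] = (-10*sqrt(6)*s**3 - 30*sqrt(6)*s)/(9*sqrt(s**4 + 6*s**2 + 9)) = f(s).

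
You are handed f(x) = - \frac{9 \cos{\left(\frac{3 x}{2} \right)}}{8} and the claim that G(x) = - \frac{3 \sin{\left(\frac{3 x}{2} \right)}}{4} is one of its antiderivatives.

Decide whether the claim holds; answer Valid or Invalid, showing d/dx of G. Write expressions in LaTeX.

d/dx[G] = - \frac{9 \cos{\left(\frac{3 x}{2} \right)}}{8}
This equals f(x) exactly, so the claim holds.

Valid. The derivative of G reproduces f.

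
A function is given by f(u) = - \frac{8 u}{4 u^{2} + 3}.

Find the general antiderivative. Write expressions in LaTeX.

F(u) = - \log{\left(4 u^{2} + 3 \right)} + C

f matches the chain-rule pattern g'(h)*h' with inner function h(u) = 4 u^{2} + 3; substituting w = h(u) collapses the integral.
Check: d/du[- \log{\left(4 u^{2} + 3 \right)}] = - \frac{8 u}{4 u^{2} + 3} = f(u).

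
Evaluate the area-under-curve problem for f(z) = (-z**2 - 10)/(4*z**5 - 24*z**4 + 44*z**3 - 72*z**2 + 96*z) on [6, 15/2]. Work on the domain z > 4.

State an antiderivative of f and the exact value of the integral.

The denominator factors as 4*z*(z - 4)*(z - 2)*(z**2 + 3); partial fractions split f into directly integrable pieces: (5*z - 18)/(228*(z**2 + 3)) + 1/(8*(z - 2)) - 13/(304*(z - 4)) - 5/(48*z).
F(z) = -5*log(z)/48 - 13*log(z - 4)/304 + log(z - 2)/8 + 5*log(z**2 + 3)/456 - sqrt(3)*atan(sqrt(3)*z/3)/38 is an antiderivative of f.
Check: d/dz[-5*log(z)/48 - 13*log(z - 4)/304 + log(z - 2)/8 + 5*log(z**2 + 3)/456 - sqrt(3)*atan(sqrt(3)*z/3)/38] = (-z**2 - 10)/(4*z**5 - 24*z**4 + 44*z**3 - 72*z**2 + 96*z) = f(z).
F(15/2) = -5*log(15/2)/48 - sqrt(3)*atan(5*sqrt(3)/2)/38 - 13*log(7/2)/304 + 5*log(237/4)/456 + log(11/2)/8; F(6) = -5*log(6)/48 - sqrt(3)*atan(2*sqrt(3))/38 - 13*log(2)/304 + 5*log(39)/456 + log(4)/8.
Integral = F(15/2) - F(6) = -5*log(15/2)/48 - log(4)/8 - sqrt(3)*atan(5*sqrt(3)/2)/38 - 13*log(7/2)/304 - 5*log(39)/456 + 13*log(2)/304 + 5*log(237/4)/456 + sqrt(3)*atan(2*sqrt(3))/38 + 5*log(6)/48 + log(11/2)/8.

Antiderivative: F(z) = -5*log(z)/48 - 13*log(z - 4)/304 + log(z - 2)/8 + 5*log(z**2 + 3)/456 - sqrt(3)*atan(sqrt(3)*z/3)/38; value = -5*log(15/2)/48 - log(4)/8 - sqrt(3)*atan(5*sqrt(3)/2)/38 - 13*log(7/2)/304 - 5*log(39)/456 + 13*log(2)/304 + 5*log(237/4)/456 + sqrt(3)*atan(2*sqrt(3))/38 + 5*log(6)/48 + log(11/2)/8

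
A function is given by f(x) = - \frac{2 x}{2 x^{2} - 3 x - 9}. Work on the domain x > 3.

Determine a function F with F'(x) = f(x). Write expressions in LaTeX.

Factor the denominator (\left(x - 3\right) \left(2 x + 3\right)) and decompose: f = - \frac{2}{3 \left(2 x + 3\right)} - \frac{2}{3 \left(x - 3\right)}; each piece integrates to a log, atan, or power term.
Check: d/dx[- \frac{2 \log{\left(x - 3 \right)} + \log{\left(x + \frac{3}{2} \right)}}{3}] = - \frac{2 x}{2 x^{2} - 3 x - 9} = f(x).

An antiderivative is F(x) = - \frac{2 \log{\left(x - 3 \right)} + \log{\left(x + \frac{3}{2} \right)}}{3}.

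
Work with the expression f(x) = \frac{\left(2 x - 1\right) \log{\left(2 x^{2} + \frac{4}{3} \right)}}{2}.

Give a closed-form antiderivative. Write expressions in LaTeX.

An antiderivative is F(x) = \frac{3 x^{2} \log{\left(2 x^{2} + \frac{4}{3} \right)} - 3 x^{2} - 3 x \log{\left(2 x^{2} + \frac{4}{3} \right)} + 6 x + 2 \log{\left(x^{2} + \frac{2}{3} \right)} - 2 \sqrt{6} \operatorname{atan}{\left(\frac{\sqrt{6} x}{2} \right)}}{6}.

Since d/dx undoes antidifferentiation here, F'(x) = f(x) is required of F(x).
Check: d/dx[\frac{3 x^{2} \log{\left(2 x^{2} + \frac{4}{3} \right)} - 3 x^{2} - 3 x \log{\left(2 x^{2} + \frac{4}{3} \right)} + 6 x + 2 \log{\left(x^{2} + \frac{2}{3} \right)} - 2 \sqrt{6} \operatorname{atan}{\left(\frac{\sqrt{6} x}{2} \right)}}{6}] = x \log{\left(x^{2} + \frac{2}{3} \right)} + x \log{\left(2 \right)} - \frac{\log{\left(x^{2} + \frac{2}{3} \right)}}{2} - \frac{\log{\left(2 \right)}}{2}, which equals f(x).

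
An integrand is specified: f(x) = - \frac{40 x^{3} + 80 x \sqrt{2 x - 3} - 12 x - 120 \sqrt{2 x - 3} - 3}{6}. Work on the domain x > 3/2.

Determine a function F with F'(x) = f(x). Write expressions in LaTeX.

An antiderivative is F(x) = - \frac{10 x^{4} + 32 x^{2} \sqrt{2 x - 3} - 6 x^{2} - 96 x \sqrt{2 x - 3} - 3 x + 72 \sqrt{2 x - 3} + 12}{6}.

Check any antiderivative F(x) by computing F'(x) and comparing it with f(x).
Check: d/dx[- \frac{10 x^{4} + 32 x^{2} \sqrt{2 x - 3} - 6 x^{2} - 96 x \sqrt{2 x - 3} - 3 x + 72 \sqrt{2 x - 3} + 12}{6}] = \frac{- 40 x^{3} \sqrt{2 x - 3} - 160 x^{2} + 12 x \sqrt{2 x - 3} + 480 x + 3 \sqrt{2 x - 3} - 360}{6 \sqrt{2 x - 3}}, which equals f(x).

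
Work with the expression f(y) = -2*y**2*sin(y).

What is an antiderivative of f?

An antiderivative is F(y) = 2*y**2*cos(y) - 4*y*sin(y) - 4*cos(y).

Any candidate F(y) must reproduce f(y) exactly when differentiated.
Check: d/dy[2*y**2*cos(y) - 4*y*sin(y) - 4*cos(y)] = -2*y**2*sin(y) = f(y).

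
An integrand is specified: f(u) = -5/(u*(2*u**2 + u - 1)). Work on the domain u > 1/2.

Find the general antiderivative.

The denominator factors as u*(u + 1)*(2*u - 1); partial fractions split f into directly integrable pieces: -20/(3*(2*u - 1)) - 5/(3*(u + 1)) + 5/u.
Check: d/du[5*(3*log(u) - 2*log(u - 1/2) - log(u + 1))/3] = -5/(2*u**3 + u**2 - u), which equals f(u).

F(u) = 5*(3*log(u) - 2*log(u - 1/2) - log(u + 1))/3 + C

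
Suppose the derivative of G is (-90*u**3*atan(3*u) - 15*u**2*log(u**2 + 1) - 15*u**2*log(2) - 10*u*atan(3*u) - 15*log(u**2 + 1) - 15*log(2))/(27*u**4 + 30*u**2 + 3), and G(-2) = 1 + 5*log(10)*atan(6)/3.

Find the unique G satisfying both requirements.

Recognize the product-rule pattern: G'(u) = v'r + vr' with v = -5*atan(3*u)/3, r = log(2*u**2 + 2), so integration by parts undoes it.
A general antiderivative is -5*log(2*u**2 + 2)*atan(3*u)/3 + C.
The condition gives C = 1 + 5*log(10)*atan(6)/3 - (5*log(10)*atan(6)/3) = 1.
So G(u) = -(5*log(2*u**2 + 2)*atan(3*u) - 3)/3.
Check: d/du[-(5*log(2*u**2 + 2)*atan(3*u) - 3)/3] = (-90*u**3*atan(3*u) - 15*u**2*log(u**2 + 1) - 15*u**2*log(2) - 10*u*atan(3*u) - 15*log(u**2 + 1) - 15*log(2))/(27*u**4 + 30*u**2 + 3) = G'(u).

G(u) = -(5*log(2*u**2 + 2)*atan(3*u) - 3)/3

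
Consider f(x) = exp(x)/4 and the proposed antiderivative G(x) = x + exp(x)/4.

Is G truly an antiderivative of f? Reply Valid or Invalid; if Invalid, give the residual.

d/dx[G] = exp(x)/4 + 1
d/dx[G] - f(x) = 1 != 0.

Invalid: d/dx[G] - f = 1, which is not 0.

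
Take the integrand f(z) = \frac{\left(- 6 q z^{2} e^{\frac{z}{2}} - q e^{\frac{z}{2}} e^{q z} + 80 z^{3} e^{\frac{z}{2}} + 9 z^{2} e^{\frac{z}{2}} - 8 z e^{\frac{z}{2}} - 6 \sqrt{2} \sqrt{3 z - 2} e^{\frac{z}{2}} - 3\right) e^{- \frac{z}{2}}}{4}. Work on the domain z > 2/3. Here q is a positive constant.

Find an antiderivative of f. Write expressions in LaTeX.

An antiderivative is F(z) = \frac{\left(- 6 q z^{3} e^{\frac{z}{2}} + 60 z^{4} e^{\frac{z}{2}} + 9 z^{3} e^{\frac{z}{2}} - 12 z^{2} e^{\frac{z}{2}} - 12 \sqrt{2} z \sqrt{3 z - 2} e^{\frac{z}{2}} + 8 \sqrt{2} \sqrt{3 z - 2} e^{\frac{z}{2}} - 3 e^{\frac{z}{2}} e^{q z} - 12 e^{\frac{z}{2}} + 18\right) e^{- \frac{z}{2}}}{12}.

Check any antiderivative F(z) by computing F'(z) and comparing it with f(z).
Check: d/dz[\frac{\left(- 6 q z^{3} e^{\frac{z}{2}} + 60 z^{4} e^{\frac{z}{2}} + 9 z^{3} e^{\frac{z}{2}} - 12 z^{2} e^{\frac{z}{2}} - 12 \sqrt{2} z \sqrt{3 z - 2} e^{\frac{z}{2}} + 8 \sqrt{2} \sqrt{3 z - 2} e^{\frac{z}{2}} - 3 e^{\frac{z}{2}} e^{q z} - 12 e^{\frac{z}{2}} + 18\right) e^{- \frac{z}{2}}}{12}] = \frac{\left(- 6 q z^{2} \sqrt{3 z - 2} e^{\frac{z}{2}} - q \sqrt{3 z - 2} e^{\frac{z}{2}} e^{q z} + 80 z^{3} \sqrt{3 z - 2} e^{\frac{z}{2}} + 9 z^{2} \sqrt{3 z - 2} e^{\frac{z}{2}} - 8 z \sqrt{3 z - 2} e^{\frac{z}{2}} - 18 \sqrt{2} z e^{\frac{z}{2}} - 3 \sqrt{3 z - 2} + 12 \sqrt{2} e^{\frac{z}{2}}\right) e^{- \frac{z}{2}}}{4 \sqrt{3 z - 2}}, which equals f(z).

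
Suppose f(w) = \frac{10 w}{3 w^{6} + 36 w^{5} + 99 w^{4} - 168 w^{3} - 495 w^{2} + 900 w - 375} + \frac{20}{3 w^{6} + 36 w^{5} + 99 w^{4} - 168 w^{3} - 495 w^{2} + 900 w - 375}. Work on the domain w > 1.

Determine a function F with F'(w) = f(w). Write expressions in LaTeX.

An antiderivative is F(w) = - \frac{5}{6 \left(w - 1\right)^{2} \left(w + 5\right)^{2}}.

Recognize the product-rule pattern: f = u'v + uv' with u = - \frac{5}{6 \left(w - 1\right)^{2}}, v = \frac{1}{\left(w + 5\right)^{2}}, so integration by parts undoes it.
Check: d/dw[- \frac{5}{6 \left(w - 1\right)^{2} \left(w + 5\right)^{2}}] = \frac{10 w + 20}{3 w^{6} + 36 w^{5} + 99 w^{4} - 168 w^{3} - 495 w^{2} + 900 w - 375}, which equals f(w).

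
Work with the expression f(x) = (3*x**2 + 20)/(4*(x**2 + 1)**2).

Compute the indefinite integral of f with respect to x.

A first test for any F(x): its x-derivative must equal f(x) identically.
Check: d/dx[17*x/(8*x**2 + 8) + 23*atan(x)/8] = (3*x**2 + 20)/(4*x**4 + 8*x**2 + 4), which equals f(x).

F(x) = 17*x/(8*x**2 + 8) + 23*atan(x)/8 + C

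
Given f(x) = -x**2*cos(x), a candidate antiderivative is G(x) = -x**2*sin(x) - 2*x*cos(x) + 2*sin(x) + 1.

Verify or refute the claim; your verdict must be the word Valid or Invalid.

d/dx[G] = -x**2*cos(x)
This equals f(x) exactly, so the claim holds.

Valid - the claim checks out under differentiation.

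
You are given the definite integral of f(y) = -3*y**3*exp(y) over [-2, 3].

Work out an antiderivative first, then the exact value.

Recognize the product-rule pattern: f = u'v + uv' with u = -3*y**3 + 9*y**2 - 18*y + 18, v = exp(y), so integration by parts undoes it.
F(y) = -3*y**3*exp(y) + 9*y**2*exp(y) - 18*y*exp(y) + 18*exp(y) is an antiderivative of f.
Check: d/dy[-3*y**3*exp(y) + 9*y**2*exp(y) - 18*y*exp(y) + 18*exp(y)] = -3*y**3*exp(y) = f(y).
F(3) = -36*exp(3); F(-2) = 114*exp(-2).
Integral = F(3) - F(-2) = -36*exp(3) - 114*exp(-2).

Antiderivative: F(y) = -3*y**3*exp(y) + 9*y**2*exp(y) - 18*y*exp(y) + 18*exp(y); value = -36*exp(3) - 114*exp(-2)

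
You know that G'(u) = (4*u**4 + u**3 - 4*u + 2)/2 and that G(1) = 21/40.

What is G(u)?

G(u) = 2*u**5/5 + u**4/8 - u**2 + u

Recover the given G'(u) by differentiating a candidate G(u); any mismatch rules it out.
A general antiderivative is 2*u**5/5 + u**4/8 - u**2 + u + C.
The condition gives C = 21/40 - (21/40) = 0.
So G(u) = 2*u**5/5 + u**4/8 - u**2 + u.
Check: d/du[2*u**5/5 + u**4/8 - u**2 + u] = 2*u**4 + u**3/2 - 2*u + 1, which equals G'(u).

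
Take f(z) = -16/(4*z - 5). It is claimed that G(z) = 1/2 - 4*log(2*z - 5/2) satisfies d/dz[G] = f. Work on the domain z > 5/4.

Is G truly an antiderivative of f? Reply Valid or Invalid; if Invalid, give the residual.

Valid - differentiating G returns exactly f.

d/dz[G] = -16/(4*z - 5)
This equals f(z) exactly, so the claim holds.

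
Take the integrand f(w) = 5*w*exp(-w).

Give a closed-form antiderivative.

f has the shape u'v + uv' for u = -5*w - 5 and v = exp(-w) — it is the derivative of the product u*v.
Check: d/dw[(-5*w - 5)*exp(-w)] = 5*w*exp(-w) = f(w).

An antiderivative is F(w) = (-5*w - 5)*exp(-w).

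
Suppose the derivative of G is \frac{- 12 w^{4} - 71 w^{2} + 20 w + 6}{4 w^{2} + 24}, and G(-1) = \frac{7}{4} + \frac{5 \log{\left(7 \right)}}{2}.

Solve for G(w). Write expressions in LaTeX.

Whatever form G(w) takes, its d/dw must return the stated G'(w).
A general antiderivative is - w^{3} + \frac{w}{4} + \frac{5 \log{\left(w^{2} + 6 \right)}}{2} + 1 + C.
The condition gives C = \frac{7}{4} + \frac{5 \log{\left(7 \right)}}{2} - (\frac{7}{4} + \frac{5 \log{\left(7 \right)}}{2}) = 0.
So G(w) = - w^{3} + \frac{w}{4} + \frac{5 \log{\left(w^{2} + 6 \right)}}{2} + 1.
Check: d/dw[- w^{3} + \frac{w}{4} + \frac{5 \log{\left(w^{2} + 6 \right)}}{2} + 1] = \frac{- 12 w^{4} - 71 w^{2} + 20 w + 6}{4 w^{2} + 24} = G'(w).

G(w) = - w^{3} + \frac{w}{4} + \frac{5 \log{\left(w^{2} + 6 \right)}}{2} + 1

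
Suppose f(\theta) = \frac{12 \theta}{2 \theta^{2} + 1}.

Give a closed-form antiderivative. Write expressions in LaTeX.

f matches the chain-rule pattern g'(h)*h' with inner function h(\theta) = 2 \theta^{2} + 1; substituting u = h(\theta) collapses the integral.
Check: d/d\theta[3 \log{\left(2 \theta^{2} + 1 \right)}] = \frac{12 \theta}{2 \theta^{2} + 1} = f(\theta).

An antiderivative is F(\theta) = 3 \log{\left(2 \theta^{2} + 1 \right)}.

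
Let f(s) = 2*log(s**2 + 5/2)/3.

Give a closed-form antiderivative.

An antiderivative is F(s) = 2*(s*log(s**2 + 5/2) - 2*s + sqrt(10)*atan(sqrt(10)*s/5))/3.

Recover f(s) by differentiating a candidate F(s); any mismatch rules it out.
Check: d/ds[2*(s*log(s**2 + 5/2) - 2*s + sqrt(10)*atan(sqrt(10)*s/5))/3] = 2*log(s**2 + 5/2)/3 = f(s).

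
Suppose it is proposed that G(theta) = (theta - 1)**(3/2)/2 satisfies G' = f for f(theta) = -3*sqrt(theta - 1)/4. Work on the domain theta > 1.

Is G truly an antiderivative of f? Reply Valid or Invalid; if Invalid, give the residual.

d/dtheta[G] = 3*sqrt(theta - 1)/4
d/dtheta[G] - f(theta) = 3*sqrt(theta - 1)/2 != 0.

Invalid: d/dtheta[G] - f = 3*sqrt(theta - 1)/2, which is not 0.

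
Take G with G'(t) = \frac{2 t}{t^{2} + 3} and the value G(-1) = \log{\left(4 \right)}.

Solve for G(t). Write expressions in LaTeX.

The substitution u = t^{2} + 3 works: G'(t) is exactly (dG/du)*(du/dt) for that inner function.
A general antiderivative is \log{\left(t^{2} + 3 \right)} + C.
The condition gives C = \log{\left(4 \right)} - (\log{\left(4 \right)}) = 0.
So G(t) = \log{\left(t^{2} + 3 \right)}.
Check: d/dt[\log{\left(t^{2} + 3 \right)}] = \frac{2 t}{t^{2} + 3} = G'(t).

G(t) = \log{\left(t^{2} + 3 \right)}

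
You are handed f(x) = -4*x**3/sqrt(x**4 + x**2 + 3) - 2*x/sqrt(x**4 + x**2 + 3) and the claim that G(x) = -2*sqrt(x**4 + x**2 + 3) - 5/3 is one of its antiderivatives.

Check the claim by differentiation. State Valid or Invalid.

d/dx[G] = (-4*x**3 - 2*x)/sqrt(x**4 + x**2 + 3)
This equals f(x) exactly, so the claim holds.

Valid - the claim checks out under differentiation.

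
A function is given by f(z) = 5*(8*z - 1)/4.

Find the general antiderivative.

A candidate is checked by its d/dz: the result must match f(z).
Check: d/dz[5*z**2 - 5*z/4] = 10*z - 5/4, which equals f(z).

F(z) = 5*z**2 - 5*z/4 + C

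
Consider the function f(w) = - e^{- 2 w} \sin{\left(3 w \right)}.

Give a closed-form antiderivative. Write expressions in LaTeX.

An antiderivative is F(w) = \frac{\left(2 \sin{\left(3 w \right)} + 3 \cos{\left(3 w \right)}\right) e^{- 2 w}}{13}.

Since d/dw undoes antidifferentiation here, F'(w) = f(w) is required of F(w).
Check: d/dw[\frac{\left(2 \sin{\left(3 w \right)} + 3 \cos{\left(3 w \right)}\right) e^{- 2 w}}{13}] = - e^{- 2 w} \sin{\left(3 w \right)} = f(w).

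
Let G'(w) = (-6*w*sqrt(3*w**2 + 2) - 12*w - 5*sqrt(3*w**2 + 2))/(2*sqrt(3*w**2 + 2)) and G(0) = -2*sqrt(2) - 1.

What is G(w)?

G(w) = -3*w**2/2 - 5*w/2 - 2*sqrt(3*w**2 + 2) - 1

Whatever form G(w) takes, its d/dw must return the stated G'(w).
A general antiderivative is -3*w**2/2 - 5*w/2 - 2*sqrt(3*w**2 + 2) + C.
The condition gives C = -2*sqrt(2) - 1 - (-2*sqrt(2)) = -1.
So G(w) = -3*w**2/2 - 5*w/2 - 2*sqrt(3*w**2 + 2) - 1.
Check: d/dw[-3*w**2/2 - 5*w/2 - 2*sqrt(3*w**2 + 2) - 1] = (-6*w*sqrt(3*w**2 + 2) - 12*w - 5*sqrt(3*w**2 + 2))/(2*sqrt(3*w**2 + 2)) = G'(w).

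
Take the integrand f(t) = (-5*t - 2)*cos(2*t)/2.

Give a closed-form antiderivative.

An antiderivative is F(t) = -(10*t*sin(2*t) + 4*sin(2*t) + 5*cos(2*t))/8.

An antiderivative F(t) passes only if d/dt[F] lands on f(t) exactly.
Check: d/dt[-(10*t*sin(2*t) + 4*sin(2*t) + 5*cos(2*t))/8] = -5*t*cos(2*t)/2 - cos(2*t), which equals f(t).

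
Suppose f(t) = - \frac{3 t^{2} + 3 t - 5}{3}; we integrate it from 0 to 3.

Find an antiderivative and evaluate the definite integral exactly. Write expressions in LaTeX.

An antiderivative F(t) passes only if d/dt[F] lands on f(t) exactly.
F(t) = - \frac{t \left(2 t^{2} + 3 t - 10\right)}{6} is an antiderivative of f.
Check: d/dt[- \frac{t \left(2 t^{2} + 3 t - 10\right)}{6}] = - t^{2} - t + \frac{5}{3}, which equals f(t).
F(3) = - \frac{17}{2}; F(0) = 0.
Integral = F(3) - F(0) = - \frac{17}{2}.

Antiderivative: F(t) = - \frac{t \left(2 t^{2} + 3 t - 10\right)}{6}; value = - \frac{17}{2}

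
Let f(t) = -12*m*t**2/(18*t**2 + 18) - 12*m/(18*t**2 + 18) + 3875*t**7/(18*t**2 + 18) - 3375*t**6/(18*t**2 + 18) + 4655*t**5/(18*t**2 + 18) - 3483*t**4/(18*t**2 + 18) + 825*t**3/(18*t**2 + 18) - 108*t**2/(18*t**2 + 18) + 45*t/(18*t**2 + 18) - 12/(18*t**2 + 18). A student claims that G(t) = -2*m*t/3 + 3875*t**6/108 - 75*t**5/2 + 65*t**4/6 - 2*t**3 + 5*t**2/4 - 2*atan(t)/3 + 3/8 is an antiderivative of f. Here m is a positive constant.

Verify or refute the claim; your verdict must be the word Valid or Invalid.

d/dt[G] = (-12*m*t**2 - 12*m + 3875*t**7 - 3375*t**6 + 4655*t**5 - 3483*t**4 + 825*t**3 - 108*t**2 + 45*t - 12)/(18*t**2 + 18)
This equals f(t) exactly, so the claim holds.

Valid - differentiating G returns exactly f.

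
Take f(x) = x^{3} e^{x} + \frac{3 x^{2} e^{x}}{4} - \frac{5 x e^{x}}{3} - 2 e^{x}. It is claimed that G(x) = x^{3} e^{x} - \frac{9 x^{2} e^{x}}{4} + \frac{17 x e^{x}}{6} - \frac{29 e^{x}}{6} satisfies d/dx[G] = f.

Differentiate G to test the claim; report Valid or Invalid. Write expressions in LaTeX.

Valid - the claim checks out under differentiation.

d/dx[G] = x^{3} e^{x} + \frac{3 x^{2} e^{x}}{4} - \frac{5 x e^{x}}{3} - 2 e^{x}
This equals f(x) exactly, so the claim holds.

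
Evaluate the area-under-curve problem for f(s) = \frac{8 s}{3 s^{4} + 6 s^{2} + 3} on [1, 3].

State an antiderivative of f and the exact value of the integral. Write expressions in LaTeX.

The substitution u = 3 s^{2} + 3 works: f is exactly (dF/du)*(du/ds) for that inner function.
F(s) = - \frac{4}{3 s^{2} + 3} is an antiderivative of f.
Check: d/ds[- \frac{4}{3 s^{2} + 3}] = \frac{8 s}{3 s^{4} + 6 s^{2} + 3} = f(s).
F(3) = - \frac{2}{15}; F(1) = - \frac{2}{3}.
Integral = F(3) - F(1) = \frac{8}{15}.

Antiderivative: F(s) = - \frac{4}{3 s^{2} + 3}; value = \frac{8}{15}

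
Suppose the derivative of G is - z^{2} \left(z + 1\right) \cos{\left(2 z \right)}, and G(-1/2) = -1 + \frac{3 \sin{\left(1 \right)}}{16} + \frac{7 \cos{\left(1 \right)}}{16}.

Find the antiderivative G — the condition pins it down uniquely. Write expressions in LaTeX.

G(z) = - \frac{4 z^{3} \sin{\left(2 z \right)} + 4 z^{2} \sin{\left(2 z \right)} + 6 z^{2} \cos{\left(2 z \right)} - 6 z \sin{\left(2 z \right)} + 4 z \cos{\left(2 z \right)} - 2 \sin{\left(2 z \right)} - 3 \cos{\left(2 z \right)} + 8}{8}

Any candidate G(z) must reproduce the stated G'(z) exactly.
A general antiderivative is - \frac{z^{3} \sin{\left(2 z \right)}}{2} - \frac{z^{2} \sin{\left(2 z \right)}}{2} - \frac{3 z^{2} \cos{\left(2 z \right)}}{4} + \frac{3 z \sin{\left(2 z \right)}}{4} - \frac{z \cos{\left(2 z \right)}}{2} + \frac{\sin{\left(2 z \right)}}{4} + \frac{3 \cos{\left(2 z \right)}}{8} + C.
The condition gives C = -1 + \frac{3 \sin{\left(1 \right)}}{16} + \frac{7 \cos{\left(1 \right)}}{16} - (\frac{3 \sin{\left(1 \right)}}{16} + \frac{7 \cos{\left(1 \right)}}{16}) = -1.
So G(z) = - \frac{4 z^{3} \sin{\left(2 z \right)} + 4 z^{2} \sin{\left(2 z \right)} + 6 z^{2} \cos{\left(2 z \right)} - 6 z \sin{\left(2 z \right)} + 4 z \cos{\left(2 z \right)} - 2 \sin{\left(2 z \right)} - 3 \cos{\left(2 z \right)} + 8}{8}.
Check: d/dz[- \frac{4 z^{3} \sin{\left(2 z \right)} + 4 z^{2} \sin{\left(2 z \right)} + 6 z^{2} \cos{\left(2 z \right)} - 6 z \sin{\left(2 z \right)} + 4 z \cos{\left(2 z \right)} - 2 \sin{\left(2 z \right)} - 3 \cos{\left(2 z \right)} + 8}{8}] = - z^{3} \cos{\left(2 z \right)} - z^{2} \cos{\left(2 z \right)}, which equals G'(z).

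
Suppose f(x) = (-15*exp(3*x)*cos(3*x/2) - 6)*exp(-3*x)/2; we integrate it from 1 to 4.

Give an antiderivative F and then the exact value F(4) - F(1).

Antiderivative: F(x) = -5*sin(3*x/2) + exp(-3*x); value = -exp(-3) + exp(-12) - 5*sin(6) + 5*sin(3/2)

An antiderivative F(x) passes only if d/dx[F] lands on f(x) exactly.
F(x) = -5*sin(3*x/2) + exp(-3*x) is an antiderivative of f.
Check: d/dx[-5*sin(3*x/2) + exp(-3*x)] = (-15*exp(3*x)*cos(3*x/2) - 6)*exp(-3*x)/2 = f(x).
F(4) = exp(-12) - 5*sin(6); F(1) = -5*sin(3/2) + exp(-3).
Integral = F(4) - F(1) = -exp(-3) + exp(-12) - 5*sin(6) + 5*sin(3/2).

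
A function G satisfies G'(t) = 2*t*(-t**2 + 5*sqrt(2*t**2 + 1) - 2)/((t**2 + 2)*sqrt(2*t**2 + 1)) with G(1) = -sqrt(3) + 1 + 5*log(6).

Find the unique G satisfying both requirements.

G(t) = -sqrt(2*t**2 + 1) + 5*log(2*t**2 + 4) + 1

A first test for any G(t): its t-derivative must equal the given G'(t).
A general antiderivative is -sqrt(2*t**2 + 1) + 5*log(2*t**2 + 4) + C.
The condition gives C = -sqrt(3) + 1 + 5*log(6) - (-sqrt(3) + 5*log(6)) = 1.
So G(t) = -sqrt(2*t**2 + 1) + 5*log(2*t**2 + 4) + 1.
Check: d/dt[-sqrt(2*t**2 + 1) + 5*log(2*t**2 + 4) + 1] = (-2*t**3 + 10*t*sqrt(2*t**2 + 1) - 4*t)/(t**2*sqrt(2*t**2 + 1) + 2*sqrt(2*t**2 + 1)), which equals G'(t).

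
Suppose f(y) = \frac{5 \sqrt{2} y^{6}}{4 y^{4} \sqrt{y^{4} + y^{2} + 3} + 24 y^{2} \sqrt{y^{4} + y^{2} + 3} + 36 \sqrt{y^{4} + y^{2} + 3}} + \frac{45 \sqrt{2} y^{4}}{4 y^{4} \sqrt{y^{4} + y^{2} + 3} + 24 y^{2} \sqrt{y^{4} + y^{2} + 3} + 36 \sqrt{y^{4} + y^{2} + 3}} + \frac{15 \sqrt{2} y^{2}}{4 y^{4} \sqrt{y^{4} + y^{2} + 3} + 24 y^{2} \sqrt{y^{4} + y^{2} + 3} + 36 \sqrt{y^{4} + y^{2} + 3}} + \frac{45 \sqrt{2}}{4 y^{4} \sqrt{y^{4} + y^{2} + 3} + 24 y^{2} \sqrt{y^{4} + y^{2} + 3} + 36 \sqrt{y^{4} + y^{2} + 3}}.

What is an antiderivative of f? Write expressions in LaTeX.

Integrate term by term and add the pieces.
Check: d/dy[\frac{5 \sqrt{2} y \sqrt{y^{4} + y^{2} + 3}}{4 \left(y^{2} + 3\right)}] = \frac{5 \sqrt{2} y^{6} + 45 \sqrt{2} y^{4} + 15 \sqrt{2} y^{2} + 45 \sqrt{2}}{4 y^{4} \sqrt{y^{4} + y^{2} + 3} + 24 y^{2} \sqrt{y^{4} + y^{2} + 3} + 36 \sqrt{y^{4} + y^{2} + 3}}, which equals f(y).

An antiderivative is F(y) = \frac{5 \sqrt{2} y \sqrt{y^{4} + y^{2} + 3}}{4 \left(y^{2} + 3\right)}.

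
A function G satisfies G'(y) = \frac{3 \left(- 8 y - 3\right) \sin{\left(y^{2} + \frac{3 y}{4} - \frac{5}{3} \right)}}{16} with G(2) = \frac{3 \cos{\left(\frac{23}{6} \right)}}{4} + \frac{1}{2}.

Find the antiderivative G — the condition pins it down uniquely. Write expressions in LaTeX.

The substitution u = y^{2} + \frac{3 y}{4} - \frac{5}{3} works: G'(y) is exactly (dG/du)*(du/dy) for that inner function.
A general antiderivative is \frac{3 \cos{\left(y^{2} + \frac{3 y}{4} - \frac{5}{3} \right)}}{4} + C.
The condition gives C = \frac{3 \cos{\left(\frac{23}{6} \right)}}{4} + \frac{1}{2} - (\frac{3 \cos{\left(\frac{23}{6} \right)}}{4}) = \frac{1}{2}.
So G(y) = \frac{3 \cos{\left(y^{2} + \frac{3 y}{4} - \frac{5}{3} \right)}}{4} + \frac{1}{2}.
Check: d/dy[\frac{3 \cos{\left(y^{2} + \frac{3 y}{4} - \frac{5}{3} \right)}}{4} + \frac{1}{2}] = - \frac{3 y \sin{\left(y^{2} + \frac{3 y}{4} - \frac{5}{3} \right)}}{2} - \frac{9 \sin{\left(y^{2} + \frac{3 y}{4} - \frac{5}{3} \right)}}{16}, which equals G'(y).

G(y) = \frac{3 \cos{\left(y^{2} + \frac{3 y}{4} - \frac{5}{3} \right)}}{4} + \frac{1}{2}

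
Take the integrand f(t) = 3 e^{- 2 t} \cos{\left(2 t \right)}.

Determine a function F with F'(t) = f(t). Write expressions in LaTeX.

A first test for any F(t): its t-derivative must equal f(t) identically.
Check: d/dt[- \frac{3 \left(- \sin{\left(2 t \right)} + \cos{\left(2 t \right)}\right) e^{- 2 t}}{4}] = 3 e^{- 2 t} \cos{\left(2 t \right)} = f(t).

An antiderivative is F(t) = - \frac{3 \left(- \sin{\left(2 t \right)} + \cos{\left(2 t \right)}\right) e^{- 2 t}}{4}.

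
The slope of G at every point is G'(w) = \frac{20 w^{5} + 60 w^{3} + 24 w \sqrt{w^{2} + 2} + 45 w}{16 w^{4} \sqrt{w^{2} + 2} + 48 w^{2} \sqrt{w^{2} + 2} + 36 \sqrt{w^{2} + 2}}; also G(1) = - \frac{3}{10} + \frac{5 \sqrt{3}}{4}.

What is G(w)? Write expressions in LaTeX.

A candidate passes only if d/dw[G] lands on the given G'(w) exactly.
A general antiderivative is \frac{5 \sqrt{w^{2} + 2}}{4} - \frac{3}{2 \left(2 w^{2} + 3\right)} + C.
The condition gives C = - \frac{3}{10} + \frac{5 \sqrt{3}}{4} - (- \frac{3}{10} + \frac{5 \sqrt{3}}{4}) = 0.
So G(w) = \frac{10 w^{2} \sqrt{w^{2} + 2} + 15 \sqrt{w^{2} + 2} - 6}{8 w^{2} + 12}.
Check: d/dw[\frac{10 w^{2} \sqrt{w^{2} + 2} + 15 \sqrt{w^{2} + 2} - 6}{8 w^{2} + 12}] = \frac{20 w^{5} + 60 w^{3} + 24 w \sqrt{w^{2} + 2} + 45 w}{16 w^{4} \sqrt{w^{2} + 2} + 48 w^{2} \sqrt{w^{2} + 2} + 36 \sqrt{w^{2} + 2}} = G'(w).

G(w) = \frac{10 w^{2} \sqrt{w^{2} + 2} + 15 \sqrt{w^{2} + 2} - 6}{8 w^{2} + 12}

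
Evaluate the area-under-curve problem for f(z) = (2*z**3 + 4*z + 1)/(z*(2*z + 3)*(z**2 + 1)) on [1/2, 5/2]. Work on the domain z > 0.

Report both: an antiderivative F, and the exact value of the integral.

Antiderivative: F(z) = (26*log(z) + 94*log(z + 3/2) - 21*log(z**2 + 1) + 24*atan(z))/78; value = -34*log(2)/39 - 7*log(29/4)/26 - 4*atan(1/2)/13 + 7*log(5/4)/26 + log(5/2)/3 + 4*atan(5/2)/13 + 47*log(4)/39

The denominator factors as z*(2*z + 3)*(z**2 + 1); partial fractions split f into directly integrable pieces: -(7*z - 4)/(13*(z**2 + 1)) + 94/(39*(2*z + 3)) + 1/(3*z).
F(z) = (26*log(z) + 94*log(z + 3/2) - 21*log(z**2 + 1) + 24*atan(z))/78 is an antiderivative of f.
Check: d/dz[(26*log(z) + 94*log(z + 3/2) - 21*log(z**2 + 1) + 24*atan(z))/78] = (2*z**3 + 4*z + 1)/(2*z**4 + 3*z**3 + 2*z**2 + 3*z), which equals f(z).
F(5/2) = -7*log(29/4)/26 + log(5/2)/3 + 4*atan(5/2)/13 + 47*log(4)/39; F(1/2) = -7*log(5/4)/26 + 4*atan(1/2)/13 + 34*log(2)/39.
Integral = F(5/2) - F(1/2) = -34*log(2)/39 - 7*log(29/4)/26 - 4*atan(1/2)/13 + 7*log(5/4)/26 + log(5/2)/3 + 4*atan(5/2)/13 + 47*log(4)/39.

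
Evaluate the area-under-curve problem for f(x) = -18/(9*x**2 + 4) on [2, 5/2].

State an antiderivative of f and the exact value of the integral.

An antiderivative F(x) passes only if d/dx[F] lands on f(x) exactly.
F(x) = -3*atan(3*x/2) is an antiderivative of f.
Check: d/dx[-3*atan(3*x/2)] = -18/(9*x**2 + 4) = f(x).
F(5/2) = -3*atan(15/4); F(2) = -3*atan(3).
Integral = F(5/2) - F(2) = -3*atan(15/4) + 3*atan(3).

Antiderivative: F(x) = -3*atan(3*x/2); value = -3*atan(15/4) + 3*atan(3)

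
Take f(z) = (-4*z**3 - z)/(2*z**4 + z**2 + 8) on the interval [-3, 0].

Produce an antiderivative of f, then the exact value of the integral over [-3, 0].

Antiderivative: F(z) = -log(z**4 + z**2/2 + 4)/2; value = -log(4)/2 + log(179/2)/2

f matches the chain-rule pattern g'(h)*h' with inner function h(z) = z**4 + z**2/2 + 4; substituting u = h(z) collapses the integral.
F(z) = -log(z**4 + z**2/2 + 4)/2 is an antiderivative of f.
Check: d/dz[-log(z**4 + z**2/2 + 4)/2] = (-4*z**3 - z)/(2*z**4 + z**2 + 8) = f(z).
F(0) = -log(4)/2; F(-3) = -log(179/2)/2.
Integral = F(0) - F(-3) = -log(4)/2 + log(179/2)/2.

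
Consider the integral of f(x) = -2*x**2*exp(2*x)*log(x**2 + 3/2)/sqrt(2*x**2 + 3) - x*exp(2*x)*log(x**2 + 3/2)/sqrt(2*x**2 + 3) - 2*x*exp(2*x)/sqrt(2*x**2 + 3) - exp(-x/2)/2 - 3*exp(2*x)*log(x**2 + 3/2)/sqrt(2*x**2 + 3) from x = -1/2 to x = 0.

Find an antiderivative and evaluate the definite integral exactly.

Antiderivative: F(x) = (-sqrt(2*x**2 + 3)*exp(5*x/2)*log(x**2 + 3/2) + 2)*exp(-x/2)/2; value = -exp(1/4) - sqrt(3)*log(3/2)/2 + sqrt(14)*exp(-1)*log(7/4)/4 + 1

Integrate term by term and add the pieces.
F(x) = (-sqrt(2*x**2 + 3)*exp(5*x/2)*log(x**2 + 3/2) + 2)*exp(-x/2)/2 is an antiderivative of f.
Check: d/dx[(-sqrt(2*x**2 + 3)*exp(5*x/2)*log(x**2 + 3/2) + 2)*exp(-x/2)/2] = (-4*x**2*exp(5*x/2)*log(x**2 + 3/2) - 2*x*exp(5*x/2)*log(x**2 + 3/2) - 4*x*exp(5*x/2) - sqrt(2*x**2 + 3) - 6*exp(5*x/2)*log(x**2 + 3/2))*exp(-x/2)/(2*sqrt(2*x**2 + 3)), which equals f(x).
F(0) = -sqrt(3)*log(3/2)/2 + 1; F(-1/2) = -sqrt(14)*exp(-1)*log(7/4)/4 + exp(1/4).
Integral = F(0) - F(-1/2) = -exp(1/4) - sqrt(3)*log(3/2)/2 + sqrt(14)*exp(-1)*log(7/4)/4 + 1.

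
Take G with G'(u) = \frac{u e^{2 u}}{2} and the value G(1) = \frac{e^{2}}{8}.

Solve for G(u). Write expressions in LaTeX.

Recognize the product-rule pattern: G'(u) = v'r + vr' with v = \frac{u}{4} - \frac{1}{8}, r = e^{2 u}, so integration by parts undoes it.
A general antiderivative is \frac{\left(2 u - 1\right) e^{2 u}}{8} + C.
The condition gives C = \frac{e^{2}}{8} - (\frac{e^{2}}{8}) = 0.
So G(u) = \frac{u e^{2 u}}{4} - \frac{e^{2 u}}{8}.
Check: d/du[\frac{u e^{2 u}}{4} - \frac{e^{2 u}}{8}] = \frac{u e^{2 u}}{2} = G'(u).

G(u) = \frac{u e^{2 u}}{4} - \frac{e^{2 u}}{8}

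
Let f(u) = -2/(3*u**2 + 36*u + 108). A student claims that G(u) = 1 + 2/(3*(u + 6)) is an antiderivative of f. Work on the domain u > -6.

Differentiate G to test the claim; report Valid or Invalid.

d/du[G] = -2/(3*u**2 + 36*u + 108)
This equals f(u) exactly, so the claim holds.

Valid: G'(u) = f(u).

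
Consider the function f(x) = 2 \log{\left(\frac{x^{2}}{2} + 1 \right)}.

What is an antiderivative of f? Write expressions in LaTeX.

An antiderivative is F(x) = 2 \left(x \log{\left(\frac{x^{2}}{2} + 1 \right)} - 2 x + 2 \sqrt{2} \operatorname{atan}{\left(\frac{\sqrt{2} x}{2} \right)}\right).

Since d/dx undoes antidifferentiation here, F'(x) = f(x) is required of F(x).
Check: d/dx[2 \left(x \log{\left(\frac{x^{2}}{2} + 1 \right)} - 2 x + 2 \sqrt{2} \operatorname{atan}{\left(\frac{\sqrt{2} x}{2} \right)}\right)] = 2 \log{\left(\frac{x^{2}}{2} + 1 \right)} = f(x).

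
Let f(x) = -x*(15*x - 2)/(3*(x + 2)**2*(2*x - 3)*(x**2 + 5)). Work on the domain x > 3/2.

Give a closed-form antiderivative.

The denominator factors as 3*(x + 2)**2*(2*x - 3)*(x**2 + 5); partial fractions split f into directly integrable pieces: (976*x - 2915)/(7047*(x**2 + 5)) - 164/(1421*(2*x - 3)) - 962/(11907*(x + 2)) + 64/(189*(x + 2)**2).
Check: d/dx[-82*log(x - 3/2)/1421 - 962*log(x + 2)/11907 + 488*log(x**2 + 5)/7047 - 583*sqrt(5)*atan(sqrt(5)*x/5)/7047 - 64/(189*x + 378)] = (-15*x**2 + 2*x)/(6*x**5 + 15*x**4 + 18*x**3 + 39*x**2 - 60*x - 180), which equals f(x).

An antiderivative is F(x) = -82*log(x - 3/2)/1421 - 962*log(x + 2)/11907 + 488*log(x**2 + 5)/7047 - 583*sqrt(5)*atan(sqrt(5)*x/5)/7047 - 64/(189*x + 378).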